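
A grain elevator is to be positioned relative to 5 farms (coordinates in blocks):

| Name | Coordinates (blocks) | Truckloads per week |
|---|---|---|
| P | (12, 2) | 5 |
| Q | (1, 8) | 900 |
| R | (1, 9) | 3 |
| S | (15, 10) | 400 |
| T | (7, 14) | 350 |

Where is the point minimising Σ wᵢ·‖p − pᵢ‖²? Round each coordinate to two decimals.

The minimiser of Σwᵢ‖p−pᵢ‖² is the weighted centroid p* = (Σwᵢpᵢ)/(Σwᵢ).
Σwᵢ = 1658.
Σwᵢxᵢ = 5·12 + 900·1 + 3·1 + 400·15 + 350·7 = 9413.
Σwᵢyᵢ = 5·2 + 900·8 + 3·9 + 400·10 + 350·14 = 16137.
x* = 9413/1658 = 5.68, y* = 16137/1658 = 9.73.

(5.68, 9.73)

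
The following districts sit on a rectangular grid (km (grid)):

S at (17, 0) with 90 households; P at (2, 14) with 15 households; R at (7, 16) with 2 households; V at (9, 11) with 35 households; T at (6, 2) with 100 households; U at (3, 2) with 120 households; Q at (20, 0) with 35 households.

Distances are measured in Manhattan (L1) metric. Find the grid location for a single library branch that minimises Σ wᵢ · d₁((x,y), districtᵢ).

(6, 2)

Manhattan distance separates: Σwᵢ(|x−xᵢ|+|y−yᵢ|) = Σwᵢ|x−xᵢ| + Σwᵢ|y−yᵢ|, so x and y are optimised independently as 1-D weighted medians.
Total weight W = 397; half = 198.5.
x-coordinate, sorted with cumulative weight:
  x=2 (P, w=15) cum 15
  x=3 (U, w=120) cum 135
  x=6 (T, w=100) cum 235  ← median
  x=7 (R, w=2) cum 237
  x=9 (V, w=35) cum 272
  x=17 (S, w=90) cum 362
  x=20 (Q, w=35) cum 397
⇒ x* = 6
y-coordinate, sorted with cumulative weight:
  y=0 (S, w=90) cum 90
  y=0 (Q, w=35) cum 125
  y=2 (T, w=100) cum 225  ← median
  y=2 (U, w=120) cum 345
  y=11 (V, w=35) cum 380
  y=14 (P, w=15) cum 395
  y=16 (R, w=2) cum 397
⇒ y* = 2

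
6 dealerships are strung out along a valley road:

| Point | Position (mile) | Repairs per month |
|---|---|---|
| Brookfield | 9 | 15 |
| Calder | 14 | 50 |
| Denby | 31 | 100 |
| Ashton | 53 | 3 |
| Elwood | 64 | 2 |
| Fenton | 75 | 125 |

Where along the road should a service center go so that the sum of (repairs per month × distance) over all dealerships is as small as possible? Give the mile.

For a sum of weighted absolute distances on a line, the optimum is the weighted median (not the mean). Total weight W = 295; half-weight = 147.5.
Sort by position and accumulate weight:
  mile 9 (Brookfield, w=15) → cum 15
  mile 14 (Calder, w=50) → cum 65
  mile 31 (Denby, w=100) → cum 165  ≥ 147.5 → median here
  mile 53 (Ashton, w=3) → cum 168
  mile 64 (Elwood, w=2) → cum 170
  mile 75 (Fenton, w=125) → cum 295
Optimal location: mile 31.

x = 31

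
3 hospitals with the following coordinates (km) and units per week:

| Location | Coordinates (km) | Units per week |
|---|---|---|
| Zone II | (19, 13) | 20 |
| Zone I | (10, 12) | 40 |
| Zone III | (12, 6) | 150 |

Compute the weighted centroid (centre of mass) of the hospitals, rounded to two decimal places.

(12.29, 7.81)

The minimiser of Σwᵢ‖p−pᵢ‖² is the weighted centroid p* = (Σwᵢpᵢ)/(Σwᵢ).
Σwᵢ = 210.
Σwᵢxᵢ = 20·19 + 40·10 + 150·12 = 2580.
Σwᵢyᵢ = 20·13 + 40·12 + 150·6 = 1640.
x* = 2580/210 = 12.29, y* = 1640/210 = 7.81.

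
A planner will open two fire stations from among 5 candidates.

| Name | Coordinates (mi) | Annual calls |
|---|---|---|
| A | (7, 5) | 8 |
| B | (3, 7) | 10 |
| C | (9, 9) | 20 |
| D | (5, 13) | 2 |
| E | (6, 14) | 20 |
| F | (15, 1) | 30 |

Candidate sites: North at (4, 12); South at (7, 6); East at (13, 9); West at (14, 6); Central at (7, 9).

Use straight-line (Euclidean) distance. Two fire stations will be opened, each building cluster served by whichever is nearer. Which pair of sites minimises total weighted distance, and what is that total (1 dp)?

{West, Central}, total 380.6

Evaluate every pair (each demand assigned to the nearer of the two):
  {West, Central}: total = 380.6
  {North, West}: total = 436.5
  {South, West}: total = 450.1
  {North, South}: total = 463.8
  {East, Central}: total = 475.0
  {South, Central}: total = 483.2
  {North, East}: total = 495.5
  {North, Central}: total = 515.5
  {South, East}: total = 544.5
  {East, West}: total = 581.5
Best pair: {West, Central} with total 380.6.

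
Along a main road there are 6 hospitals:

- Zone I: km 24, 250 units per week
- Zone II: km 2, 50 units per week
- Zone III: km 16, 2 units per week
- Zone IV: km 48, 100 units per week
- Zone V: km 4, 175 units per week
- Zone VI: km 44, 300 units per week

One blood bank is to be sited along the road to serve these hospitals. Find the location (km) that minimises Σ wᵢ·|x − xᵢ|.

x = 24

For a sum of weighted absolute distances on a line, the optimum is the weighted median (not the mean). Total weight W = 877; half-weight = 438.5.
Sort by position and accumulate weight:
  km 2 (Zone II, w=50) → cum 50
  km 4 (Zone V, w=175) → cum 225
  km 16 (Zone III, w=2) → cum 227
  km 24 (Zone I, w=250) → cum 477  ≥ 438.5 → median here
  km 44 (Zone VI, w=300) → cum 777
  km 48 (Zone IV, w=100) → cum 877
Optimal location: km 24.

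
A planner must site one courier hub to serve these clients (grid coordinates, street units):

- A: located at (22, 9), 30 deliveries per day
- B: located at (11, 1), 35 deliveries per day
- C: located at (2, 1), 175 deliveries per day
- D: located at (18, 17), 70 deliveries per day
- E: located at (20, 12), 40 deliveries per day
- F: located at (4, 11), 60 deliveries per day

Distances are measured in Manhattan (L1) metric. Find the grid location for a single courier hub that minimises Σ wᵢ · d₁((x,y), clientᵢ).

(4, 1)

Manhattan distance separates: Σwᵢ(|x−xᵢ|+|y−yᵢ|) = Σwᵢ|x−xᵢ| + Σwᵢ|y−yᵢ|, so x and y are optimised independently as 1-D weighted medians.
Total weight W = 410; half = 205.
x-coordinate, sorted with cumulative weight:
  x=2 (C, w=175) cum 175
  x=4 (F, w=60) cum 235  ← median
  x=11 (B, w=35) cum 270
  x=18 (D, w=70) cum 340
  x=20 (E, w=40) cum 380
  x=22 (A, w=30) cum 410
⇒ x* = 4
y-coordinate, sorted with cumulative weight:
  y=1 (B, w=35) cum 35
  y=1 (C, w=175) cum 210  ← median
  y=9 (A, w=30) cum 240
  y=11 (F, w=60) cum 300
  y=12 (E, w=40) cum 340
  y=17 (D, w=70) cum 410
⇒ y* = 1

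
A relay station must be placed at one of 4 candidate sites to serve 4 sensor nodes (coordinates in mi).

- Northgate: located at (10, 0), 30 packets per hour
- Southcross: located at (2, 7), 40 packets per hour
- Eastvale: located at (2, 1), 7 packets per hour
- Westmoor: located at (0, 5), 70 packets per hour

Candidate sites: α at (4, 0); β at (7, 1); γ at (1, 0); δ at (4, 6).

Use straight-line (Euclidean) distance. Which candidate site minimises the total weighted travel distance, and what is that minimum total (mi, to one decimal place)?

Total weighted distance at each candidate:
  α (4, 0): total = 935.1
  β (7, 1): total = 1006.6
  γ (1, 0): total = 919.7
  δ (4, 6): total = 670.3
Minimum is at δ with total 670.3 mi.

δ, total 670.3 mi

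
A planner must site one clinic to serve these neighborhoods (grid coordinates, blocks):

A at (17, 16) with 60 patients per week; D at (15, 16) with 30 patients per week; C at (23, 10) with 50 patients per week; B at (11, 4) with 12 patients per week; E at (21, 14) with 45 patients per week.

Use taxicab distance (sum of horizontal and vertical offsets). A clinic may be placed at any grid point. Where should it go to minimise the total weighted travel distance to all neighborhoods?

Manhattan distance separates: Σwᵢ(|x−xᵢ|+|y−yᵢ|) = Σwᵢ|x−xᵢ| + Σwᵢ|y−yᵢ|, so x and y are optimised independently as 1-D weighted medians.
Total weight W = 197; half = 98.5.
x-coordinate, sorted with cumulative weight:
  x=11 (B, w=12) cum 12
  x=15 (D, w=30) cum 42
  x=17 (A, w=60) cum 102  ← median
  x=21 (E, w=45) cum 147
  x=23 (C, w=50) cum 197
⇒ x* = 17
y-coordinate, sorted with cumulative weight:
  y=4 (B, w=12) cum 12
  y=10 (C, w=50) cum 62
  y=14 (E, w=45) cum 107  ← median
  y=16 (A, w=60) cum 167
  y=16 (D, w=30) cum 197
⇒ y* = 14

(17, 14)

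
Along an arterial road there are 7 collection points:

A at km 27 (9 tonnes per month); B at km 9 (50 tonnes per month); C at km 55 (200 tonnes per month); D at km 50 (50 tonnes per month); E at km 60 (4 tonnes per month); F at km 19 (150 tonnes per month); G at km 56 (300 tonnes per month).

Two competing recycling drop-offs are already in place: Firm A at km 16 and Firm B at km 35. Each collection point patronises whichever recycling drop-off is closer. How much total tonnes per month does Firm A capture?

200

The indifferent point is the midpoint (16+35)/2 = 25.5; collection points left of it (closer to Firm A at 16) go to Firm A, those right go to Firm B.
  B at 9 (w=50) → Firm A
  F at 19 (w=150) → Firm A
  A at 27 (w=9) → Firm B
  D at 50 (w=50) → Firm B
  C at 55 (w=200) → Firm B
  G at 56 (w=300) → Firm B
  E at 60 (w=4) → Firm B
Firm A captures 200; Firm B captures 563.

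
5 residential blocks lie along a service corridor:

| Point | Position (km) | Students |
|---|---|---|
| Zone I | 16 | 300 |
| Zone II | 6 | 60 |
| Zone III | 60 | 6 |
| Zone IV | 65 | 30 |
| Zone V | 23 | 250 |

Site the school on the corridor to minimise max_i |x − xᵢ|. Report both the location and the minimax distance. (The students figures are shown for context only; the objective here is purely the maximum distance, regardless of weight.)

location 35.5, max distance 29.5

The 1-center on a line is the midpoint of the two extreme points: leftmost at 6, rightmost at 65.
Optimal location = (6 + 65)/2 = 35.5; maximum distance = (65 − 6)/2 = 29.5.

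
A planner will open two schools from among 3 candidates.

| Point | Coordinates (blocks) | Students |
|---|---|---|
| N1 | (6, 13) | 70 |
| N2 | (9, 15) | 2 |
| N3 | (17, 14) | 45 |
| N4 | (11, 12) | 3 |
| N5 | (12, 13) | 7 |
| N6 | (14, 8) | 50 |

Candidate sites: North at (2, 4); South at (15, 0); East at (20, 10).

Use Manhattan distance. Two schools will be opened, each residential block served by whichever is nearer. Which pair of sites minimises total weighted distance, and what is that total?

{North, East}, total 1767

Evaluate every pair (each demand assigned to the nearer of the two):
  {North, East}: total = 1767
  {South, East}: total = 2047
  {North, South}: total = 2276
Best pair: {North, East} with total 1767.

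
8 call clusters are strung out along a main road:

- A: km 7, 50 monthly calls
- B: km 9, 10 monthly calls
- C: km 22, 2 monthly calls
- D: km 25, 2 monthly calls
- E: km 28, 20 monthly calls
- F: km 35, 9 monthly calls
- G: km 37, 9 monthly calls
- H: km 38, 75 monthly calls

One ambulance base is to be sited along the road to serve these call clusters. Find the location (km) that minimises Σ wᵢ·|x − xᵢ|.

x = 35

For a sum of weighted absolute distances on a line, the optimum is the weighted median (not the mean). Total weight W = 177; half-weight = 88.5.
Sort by position and accumulate weight:
  km 7 (A, w=50) → cum 50
  km 9 (B, w=10) → cum 60
  km 22 (C, w=2) → cum 62
  km 25 (D, w=2) → cum 64
  km 28 (E, w=20) → cum 84
  km 35 (F, w=9) → cum 93  ≥ 88.5 → median here
  km 37 (G, w=9) → cum 102
  km 38 (H, w=75) → cum 177
Optimal location: km 35.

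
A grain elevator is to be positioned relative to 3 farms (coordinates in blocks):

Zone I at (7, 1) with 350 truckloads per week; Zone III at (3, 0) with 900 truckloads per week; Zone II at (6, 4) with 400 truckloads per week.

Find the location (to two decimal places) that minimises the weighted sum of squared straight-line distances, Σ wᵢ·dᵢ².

The minimiser of Σwᵢ‖p−pᵢ‖² is the weighted centroid p* = (Σwᵢpᵢ)/(Σwᵢ).
Σwᵢ = 1650.
Σwᵢxᵢ = 350·7 + 900·3 + 400·6 = 7550.
Σwᵢyᵢ = 350·1 + 900·0 + 400·4 = 1950.
x* = 7550/1650 = 4.58, y* = 1950/1650 = 1.18.

(4.58, 1.18)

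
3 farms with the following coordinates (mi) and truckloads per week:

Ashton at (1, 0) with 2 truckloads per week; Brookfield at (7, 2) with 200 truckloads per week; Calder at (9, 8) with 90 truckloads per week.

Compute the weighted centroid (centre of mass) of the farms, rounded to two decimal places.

The minimiser of Σwᵢ‖p−pᵢ‖² is the weighted centroid p* = (Σwᵢpᵢ)/(Σwᵢ).
Σwᵢ = 292.
Σwᵢxᵢ = 2·1 + 200·7 + 90·9 = 2212.
Σwᵢyᵢ = 2·0 + 200·2 + 90·8 = 1120.
x* = 2212/292 = 7.58, y* = 1120/292 = 3.84.

(7.58, 3.84)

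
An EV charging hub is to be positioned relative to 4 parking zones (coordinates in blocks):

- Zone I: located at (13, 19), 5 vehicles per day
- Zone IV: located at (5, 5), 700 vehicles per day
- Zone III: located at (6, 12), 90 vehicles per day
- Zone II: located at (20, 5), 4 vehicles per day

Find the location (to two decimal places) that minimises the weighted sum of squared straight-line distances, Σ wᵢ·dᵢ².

(5.24, 5.88)

The minimiser of Σwᵢ‖p−pᵢ‖² is the weighted centroid p* = (Σwᵢpᵢ)/(Σwᵢ).
Σwᵢ = 799.
Σwᵢxᵢ = 5·13 + 700·5 + 90·6 + 4·20 = 4185.
Σwᵢyᵢ = 5·19 + 700·5 + 90·12 + 4·5 = 4695.
x* = 4185/799 = 5.24, y* = 4695/799 = 5.88.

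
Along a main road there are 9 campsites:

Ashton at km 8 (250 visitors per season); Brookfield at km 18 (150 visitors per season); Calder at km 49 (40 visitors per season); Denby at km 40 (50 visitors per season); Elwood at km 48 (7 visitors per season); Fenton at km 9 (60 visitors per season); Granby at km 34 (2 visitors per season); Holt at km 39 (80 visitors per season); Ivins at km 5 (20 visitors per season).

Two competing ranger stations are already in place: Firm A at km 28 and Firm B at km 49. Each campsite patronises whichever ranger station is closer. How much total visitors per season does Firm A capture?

The indifferent point is the midpoint (28+49)/2 = 38.5; campsites left of it (closer to Firm A at 28) go to Firm A, those right go to Firm B.
  Ivins at 5 (w=20) → Firm A
  Ashton at 8 (w=250) → Firm A
  Fenton at 9 (w=60) → Firm A
  Brookfield at 18 (w=150) → Firm A
  Granby at 34 (w=2) → Firm A
  Holt at 39 (w=80) → Firm B
  Denby at 40 (w=50) → Firm B
  Elwood at 48 (w=7) → Firm B
  Calder at 49 (w=40) → Firm B
Firm A captures 482; Firm B captures 177.

482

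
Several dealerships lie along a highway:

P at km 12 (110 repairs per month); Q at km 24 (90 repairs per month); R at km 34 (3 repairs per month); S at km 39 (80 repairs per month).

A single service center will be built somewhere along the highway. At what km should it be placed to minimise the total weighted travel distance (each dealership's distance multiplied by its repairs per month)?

For a sum of weighted absolute distances on a line, the optimum is the weighted median (not the mean). Total weight W = 283; half-weight = 141.5.
Sort by position and accumulate weight:
  km 12 (P, w=110) → cum 110
  km 24 (Q, w=90) → cum 200  ≥ 141.5 → median here
  km 34 (R, w=3) → cum 203
  km 39 (S, w=80) → cum 283
Optimal location: km 24.

x = 24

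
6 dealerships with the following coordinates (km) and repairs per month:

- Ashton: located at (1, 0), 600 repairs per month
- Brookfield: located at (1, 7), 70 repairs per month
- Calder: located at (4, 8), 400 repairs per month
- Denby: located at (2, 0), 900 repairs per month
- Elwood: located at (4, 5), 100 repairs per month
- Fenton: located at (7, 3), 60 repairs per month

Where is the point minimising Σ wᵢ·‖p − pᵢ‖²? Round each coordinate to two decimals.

(2.30, 2.05)

The minimiser of Σwᵢ‖p−pᵢ‖² is the weighted centroid p* = (Σwᵢpᵢ)/(Σwᵢ).
Σwᵢ = 2130.
Σwᵢxᵢ = 600·1 + 70·1 + 400·4 + 900·2 + 100·4 + 60·7 = 4890.
Σwᵢyᵢ = 600·0 + 70·7 + 400·8 + 900·0 + 100·5 + 60·3 = 4370.
x* = 4890/2130 = 2.30, y* = 4370/2130 = 2.05.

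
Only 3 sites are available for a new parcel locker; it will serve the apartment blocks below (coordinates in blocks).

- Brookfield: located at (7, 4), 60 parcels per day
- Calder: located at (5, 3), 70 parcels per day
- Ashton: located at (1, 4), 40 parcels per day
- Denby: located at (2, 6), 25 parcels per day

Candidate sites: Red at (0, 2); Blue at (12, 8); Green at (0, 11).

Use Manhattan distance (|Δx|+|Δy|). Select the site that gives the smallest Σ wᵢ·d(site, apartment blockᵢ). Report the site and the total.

Total weighted distance at each candidate:
  Red (0, 2): total = 1230
  Blue (12, 8): total = 2280
  Green (0, 11): total = 2245
Minimum is at Red with total 1230 blocks.

Red, total 1230 blocks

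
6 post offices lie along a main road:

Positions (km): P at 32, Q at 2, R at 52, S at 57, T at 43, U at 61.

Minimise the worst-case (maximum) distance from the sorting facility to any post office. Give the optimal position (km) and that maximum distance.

The 1-center on a line is the midpoint of the two extreme points: leftmost at 2, rightmost at 61.
Optimal location = (2 + 61)/2 = 31.5; maximum distance = (61 − 2)/2 = 29.5.

location 31.5, max distance 29.5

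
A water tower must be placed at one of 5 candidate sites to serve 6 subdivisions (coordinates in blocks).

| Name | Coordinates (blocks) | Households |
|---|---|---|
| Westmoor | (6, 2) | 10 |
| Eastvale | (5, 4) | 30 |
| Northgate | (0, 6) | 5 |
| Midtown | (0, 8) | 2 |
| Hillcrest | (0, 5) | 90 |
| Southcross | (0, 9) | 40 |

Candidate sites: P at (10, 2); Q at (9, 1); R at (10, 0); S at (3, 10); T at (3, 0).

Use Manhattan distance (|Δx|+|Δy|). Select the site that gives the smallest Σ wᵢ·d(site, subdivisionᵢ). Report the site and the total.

Total weighted distance at each candidate:
  P (10, 2): total = 2202
  Q (9, 1): total = 2202
  R (10, 0): total = 2556
  S (3, 10): total = 1275
  T (3, 0): total = 1497
Minimum is at S with total 1275 blocks.

S, total 1275 blocks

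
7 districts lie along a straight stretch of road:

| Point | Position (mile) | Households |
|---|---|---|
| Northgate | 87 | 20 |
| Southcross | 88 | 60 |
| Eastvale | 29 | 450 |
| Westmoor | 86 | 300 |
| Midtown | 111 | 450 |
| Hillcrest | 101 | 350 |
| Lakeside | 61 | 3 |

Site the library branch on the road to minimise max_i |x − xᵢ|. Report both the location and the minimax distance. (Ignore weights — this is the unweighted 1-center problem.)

location 70, max distance 41

The 1-center on a line is the midpoint of the two extreme points: leftmost at 29, rightmost at 111.
Optimal location = (29 + 111)/2 = 70; maximum distance = (111 − 29)/2 = 41.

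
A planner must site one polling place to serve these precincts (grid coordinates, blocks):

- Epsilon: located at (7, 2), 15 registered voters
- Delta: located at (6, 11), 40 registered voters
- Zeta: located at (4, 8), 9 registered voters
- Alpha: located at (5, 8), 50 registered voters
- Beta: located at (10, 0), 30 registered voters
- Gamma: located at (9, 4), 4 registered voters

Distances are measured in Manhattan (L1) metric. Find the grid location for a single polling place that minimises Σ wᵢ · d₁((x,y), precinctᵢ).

(6, 8)

Manhattan distance separates: Σwᵢ(|x−xᵢ|+|y−yᵢ|) = Σwᵢ|x−xᵢ| + Σwᵢ|y−yᵢ|, so x and y are optimised independently as 1-D weighted medians.
Total weight W = 148; half = 74.
x-coordinate, sorted with cumulative weight:
  x=4 (Zeta, w=9) cum 9
  x=5 (Alpha, w=50) cum 59
  x=6 (Delta, w=40) cum 99  ← median
  x=7 (Epsilon, w=15) cum 114
  x=9 (Gamma, w=4) cum 118
  x=10 (Beta, w=30) cum 148
⇒ x* = 6
y-coordinate, sorted with cumulative weight:
  y=0 (Beta, w=30) cum 30
  y=2 (Epsilon, w=15) cum 45
  y=4 (Gamma, w=4) cum 49
  y=8 (Zeta, w=9) cum 58
  y=8 (Alpha, w=50) cum 108  ← median
  y=11 (Delta, w=40) cum 148
⇒ y* = 8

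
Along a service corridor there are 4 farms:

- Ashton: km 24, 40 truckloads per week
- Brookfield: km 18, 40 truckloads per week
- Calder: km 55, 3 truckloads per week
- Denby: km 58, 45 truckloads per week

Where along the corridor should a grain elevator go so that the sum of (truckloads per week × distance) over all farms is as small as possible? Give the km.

x = 24

For a sum of weighted absolute distances on a line, the optimum is the weighted median (not the mean). Total weight W = 128; half-weight = 64.
Sort by position and accumulate weight:
  km 18 (Brookfield, w=40) → cum 40
  km 24 (Ashton, w=40) → cum 80  ≥ 64 → median here
  km 55 (Calder, w=3) → cum 83
  km 58 (Denby, w=45) → cum 128
Optimal location: km 24.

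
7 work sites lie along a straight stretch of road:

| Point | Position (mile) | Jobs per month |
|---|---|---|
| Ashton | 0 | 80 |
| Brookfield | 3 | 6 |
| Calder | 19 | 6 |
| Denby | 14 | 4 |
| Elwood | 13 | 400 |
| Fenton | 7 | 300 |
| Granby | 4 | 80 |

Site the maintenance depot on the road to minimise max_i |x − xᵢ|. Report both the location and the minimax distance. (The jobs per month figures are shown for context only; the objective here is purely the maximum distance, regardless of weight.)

location 9.5, max distance 9.5

The 1-center on a line is the midpoint of the two extreme points: leftmost at 0, rightmost at 19.
Optimal location = (0 + 19)/2 = 9.5; maximum distance = (19 − 0)/2 = 9.5.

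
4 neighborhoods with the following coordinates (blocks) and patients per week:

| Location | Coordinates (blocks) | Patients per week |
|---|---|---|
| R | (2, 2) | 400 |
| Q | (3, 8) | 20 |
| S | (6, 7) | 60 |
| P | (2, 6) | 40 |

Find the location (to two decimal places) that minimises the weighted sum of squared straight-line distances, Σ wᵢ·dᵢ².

The minimiser of Σwᵢ‖p−pᵢ‖² is the weighted centroid p* = (Σwᵢpᵢ)/(Σwᵢ).
Σwᵢ = 520.
Σwᵢxᵢ = 400·2 + 20·3 + 60·6 + 40·2 = 1300.
Σwᵢyᵢ = 400·2 + 20·8 + 60·7 + 40·6 = 1620.
x* = 1300/520 = 2.50, y* = 1620/520 = 3.12.

(2.50, 3.12)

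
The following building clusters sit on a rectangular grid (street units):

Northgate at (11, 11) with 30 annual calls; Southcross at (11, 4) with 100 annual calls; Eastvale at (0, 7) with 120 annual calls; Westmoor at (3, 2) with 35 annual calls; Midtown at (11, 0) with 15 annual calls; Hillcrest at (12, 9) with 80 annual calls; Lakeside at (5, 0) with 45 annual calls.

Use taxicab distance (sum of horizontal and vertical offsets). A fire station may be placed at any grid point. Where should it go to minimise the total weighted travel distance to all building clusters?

Manhattan distance separates: Σwᵢ(|x−xᵢ|+|y−yᵢ|) = Σwᵢ|x−xᵢ| + Σwᵢ|y−yᵢ|, so x and y are optimised independently as 1-D weighted medians.
Total weight W = 425; half = 212.5.
x-coordinate, sorted with cumulative weight:
  x=0 (Eastvale, w=120) cum 120
  x=3 (Westmoor, w=35) cum 155
  x=5 (Lakeside, w=45) cum 200
  x=11 (Northgate, w=30) cum 230  ← median
  x=11 (Southcross, w=100) cum 330
  x=11 (Midtown, w=15) cum 345
  x=12 (Hillcrest, w=80) cum 425
⇒ x* = 11
y-coordinate, sorted with cumulative weight:
  y=0 (Midtown, w=15) cum 15
  y=0 (Lakeside, w=45) cum 60
  y=2 (Westmoor, w=35) cum 95
  y=4 (Southcross, w=100) cum 195
  y=7 (Eastvale, w=120) cum 315  ← median
  y=9 (Hillcrest, w=80) cum 395
  y=11 (Northgate, w=30) cum 425
⇒ y* = 7

(11, 7)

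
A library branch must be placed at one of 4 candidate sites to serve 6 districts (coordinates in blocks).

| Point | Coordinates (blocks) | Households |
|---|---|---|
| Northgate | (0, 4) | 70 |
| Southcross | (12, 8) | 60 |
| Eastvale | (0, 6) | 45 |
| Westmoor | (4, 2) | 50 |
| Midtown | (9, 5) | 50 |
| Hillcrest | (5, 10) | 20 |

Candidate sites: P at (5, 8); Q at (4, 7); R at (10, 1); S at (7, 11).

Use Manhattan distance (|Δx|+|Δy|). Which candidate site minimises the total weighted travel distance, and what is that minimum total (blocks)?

Q, total 1935 blocks

Total weighted distance at each candidate:
  P (5, 8): total = 2105
  Q (4, 7): total = 1935
  R (10, 1): total = 3005
  S (7, 11): total = 3060
Minimum is at Q with total 1935 blocks.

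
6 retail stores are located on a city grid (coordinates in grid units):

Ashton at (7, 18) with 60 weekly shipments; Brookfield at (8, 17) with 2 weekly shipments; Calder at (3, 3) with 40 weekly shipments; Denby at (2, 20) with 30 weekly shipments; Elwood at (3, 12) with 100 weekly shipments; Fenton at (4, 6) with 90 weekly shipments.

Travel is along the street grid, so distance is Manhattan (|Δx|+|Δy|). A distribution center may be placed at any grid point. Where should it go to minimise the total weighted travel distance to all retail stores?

Manhattan distance separates: Σwᵢ(|x−xᵢ|+|y−yᵢ|) = Σwᵢ|x−xᵢ| + Σwᵢ|y−yᵢ|, so x and y are optimised independently as 1-D weighted medians.
Total weight W = 322; half = 161.
x-coordinate, sorted with cumulative weight:
  x=2 (Denby, w=30) cum 30
  x=3 (Calder, w=40) cum 70
  x=3 (Elwood, w=100) cum 170  ← median
  x=4 (Fenton, w=90) cum 260
  x=7 (Ashton, w=60) cum 320
  x=8 (Brookfield, w=2) cum 322
⇒ x* = 3
y-coordinate, sorted with cumulative weight:
  y=3 (Calder, w=40) cum 40
  y=6 (Fenton, w=90) cum 130
  y=12 (Elwood, w=100) cum 230  ← median
  y=17 (Brookfield, w=2) cum 232
  y=18 (Ashton, w=60) cum 292
  y=20 (Denby, w=30) cum 322
⇒ y* = 12

(3, 12)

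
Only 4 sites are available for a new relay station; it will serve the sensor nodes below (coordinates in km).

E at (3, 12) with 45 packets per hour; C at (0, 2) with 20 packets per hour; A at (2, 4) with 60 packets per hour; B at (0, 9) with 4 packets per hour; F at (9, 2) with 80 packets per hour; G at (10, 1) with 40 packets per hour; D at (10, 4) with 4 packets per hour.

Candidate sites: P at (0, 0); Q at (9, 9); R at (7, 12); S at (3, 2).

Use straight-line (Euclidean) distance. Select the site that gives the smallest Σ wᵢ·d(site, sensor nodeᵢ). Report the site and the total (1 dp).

S, total 1466.6 km

Total weighted distance at each candidate:
  P (0, 0): total = 2083.6
  Q (9, 9): total = 1984.9
  R (7, 12): total = 2326.7
  S (3, 2): total = 1466.6
Minimum is at S with total 1466.6 km.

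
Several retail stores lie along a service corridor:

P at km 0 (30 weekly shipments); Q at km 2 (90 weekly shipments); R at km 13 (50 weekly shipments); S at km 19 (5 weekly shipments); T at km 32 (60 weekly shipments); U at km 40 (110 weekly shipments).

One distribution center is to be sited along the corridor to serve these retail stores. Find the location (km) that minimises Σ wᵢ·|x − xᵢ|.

x = 19

For a sum of weighted absolute distances on a line, the optimum is the weighted median (not the mean). Total weight W = 345; half-weight = 172.5.
Sort by position and accumulate weight:
  km 0 (P, w=30) → cum 30
  km 2 (Q, w=90) → cum 120
  km 13 (R, w=50) → cum 170
  km 19 (S, w=5) → cum 175  ≥ 172.5 → median here
  km 32 (T, w=60) → cum 235
  km 40 (U, w=110) → cum 345
Optimal location: km 19.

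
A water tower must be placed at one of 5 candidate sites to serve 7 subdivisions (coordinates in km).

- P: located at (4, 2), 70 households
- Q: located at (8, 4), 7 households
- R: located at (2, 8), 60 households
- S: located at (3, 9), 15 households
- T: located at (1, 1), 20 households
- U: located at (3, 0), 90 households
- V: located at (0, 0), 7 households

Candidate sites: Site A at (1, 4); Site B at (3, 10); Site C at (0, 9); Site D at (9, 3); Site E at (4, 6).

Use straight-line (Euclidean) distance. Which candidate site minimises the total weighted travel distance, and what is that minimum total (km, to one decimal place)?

Site A, total 1120.9 km

Total weighted distance at each candidate:
  Site A (1, 4): total = 1120.9
  Site B (3, 10): total = 1925.7
  Site C (0, 9): total = 1887.6
  Site D (9, 3): total = 1845.3
  Site E (4, 6): total = 1243.0
Minimum is at Site A with total 1120.9 km.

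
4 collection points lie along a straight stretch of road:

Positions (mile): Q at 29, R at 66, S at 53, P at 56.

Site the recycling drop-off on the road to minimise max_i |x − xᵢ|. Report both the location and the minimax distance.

location 47.5, max distance 18.5

The 1-center on a line is the midpoint of the two extreme points: leftmost at 29, rightmost at 66.
Optimal location = (29 + 66)/2 = 47.5; maximum distance = (66 − 29)/2 = 18.5.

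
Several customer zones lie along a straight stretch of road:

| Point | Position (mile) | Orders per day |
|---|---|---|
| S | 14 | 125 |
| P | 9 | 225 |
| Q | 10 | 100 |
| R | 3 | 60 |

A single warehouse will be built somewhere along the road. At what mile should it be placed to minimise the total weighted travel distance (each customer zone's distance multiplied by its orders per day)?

For a sum of weighted absolute distances on a line, the optimum is the weighted median (not the mean). Total weight W = 510; half-weight = 255.
Sort by position and accumulate weight:
  mile 3 (R, w=60) → cum 60
  mile 9 (P, w=225) → cum 285  ≥ 255 → median here
  mile 10 (Q, w=100) → cum 385
  mile 14 (S, w=125) → cum 510
Optimal location: mile 9.

x = 9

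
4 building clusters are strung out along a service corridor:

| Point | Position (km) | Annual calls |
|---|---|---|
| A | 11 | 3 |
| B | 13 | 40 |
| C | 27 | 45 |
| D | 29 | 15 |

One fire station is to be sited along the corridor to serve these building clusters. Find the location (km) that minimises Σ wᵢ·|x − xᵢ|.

For a sum of weighted absolute distances on a line, the optimum is the weighted median (not the mean). Total weight W = 103; half-weight = 51.5.
Sort by position and accumulate weight:
  km 11 (A, w=3) → cum 3
  km 13 (B, w=40) → cum 43
  km 27 (C, w=45) → cum 88  ≥ 51.5 → median here
  km 29 (D, w=15) → cum 103
Optimal location: km 27.

x = 27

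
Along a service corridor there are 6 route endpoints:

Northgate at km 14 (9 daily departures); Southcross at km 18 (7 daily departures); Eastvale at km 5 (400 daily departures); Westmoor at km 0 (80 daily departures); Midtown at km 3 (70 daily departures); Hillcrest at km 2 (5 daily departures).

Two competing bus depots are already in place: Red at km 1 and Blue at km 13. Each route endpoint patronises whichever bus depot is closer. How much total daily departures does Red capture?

The indifferent point is the midpoint (1+13)/2 = 7; route endpoints left of it (closer to Red at 1) go to Red, those right go to Blue.
  Westmoor at 0 (w=80) → Red
  Hillcrest at 2 (w=5) → Red
  Midtown at 3 (w=70) → Red
  Eastvale at 5 (w=400) → Red
  Northgate at 14 (w=9) → Blue
  Southcross at 18 (w=7) → Blue
Red captures 555; Blue captures 16.

555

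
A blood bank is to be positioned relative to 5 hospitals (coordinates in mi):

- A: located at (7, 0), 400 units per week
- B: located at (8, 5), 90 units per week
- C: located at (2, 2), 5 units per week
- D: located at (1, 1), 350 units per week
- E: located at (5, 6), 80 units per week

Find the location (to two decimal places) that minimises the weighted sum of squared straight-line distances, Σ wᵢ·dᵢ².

(4.63, 1.39)

The minimiser of Σwᵢ‖p−pᵢ‖² is the weighted centroid p* = (Σwᵢpᵢ)/(Σwᵢ).
Σwᵢ = 925.
Σwᵢxᵢ = 400·7 + 90·8 + 5·2 + 350·1 + 80·5 = 4280.
Σwᵢyᵢ = 400·0 + 90·5 + 5·2 + 350·1 + 80·6 = 1290.
x* = 4280/925 = 4.63, y* = 1290/925 = 1.39.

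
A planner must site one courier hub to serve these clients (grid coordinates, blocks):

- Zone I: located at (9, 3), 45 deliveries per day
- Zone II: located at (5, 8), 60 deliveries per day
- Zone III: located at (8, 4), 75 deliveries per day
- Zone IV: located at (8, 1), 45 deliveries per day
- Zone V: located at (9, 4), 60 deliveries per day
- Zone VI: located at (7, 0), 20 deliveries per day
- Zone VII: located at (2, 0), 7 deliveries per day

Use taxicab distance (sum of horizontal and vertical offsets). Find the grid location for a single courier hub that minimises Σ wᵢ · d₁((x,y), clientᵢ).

(8, 4)

Manhattan distance separates: Σwᵢ(|x−xᵢ|+|y−yᵢ|) = Σwᵢ|x−xᵢ| + Σwᵢ|y−yᵢ|, so x and y are optimised independently as 1-D weighted medians.
Total weight W = 312; half = 156.
x-coordinate, sorted with cumulative weight:
  x=2 (Zone VII, w=7) cum 7
  x=5 (Zone II, w=60) cum 67
  x=7 (Zone VI, w=20) cum 87
  x=8 (Zone III, w=75) cum 162  ← median
  x=8 (Zone IV, w=45) cum 207
  x=9 (Zone I, w=45) cum 252
  x=9 (Zone V, w=60) cum 312
⇒ x* = 8
y-coordinate, sorted with cumulative weight:
  y=0 (Zone VI, w=20) cum 20
  y=0 (Zone VII, w=7) cum 27
  y=1 (Zone IV, w=45) cum 72
  y=3 (Zone I, w=45) cum 117
  y=4 (Zone III, w=75) cum 192  ← median
  y=4 (Zone V, w=60) cum 252
  y=8 (Zone II, w=60) cum 312
⇒ y* = 4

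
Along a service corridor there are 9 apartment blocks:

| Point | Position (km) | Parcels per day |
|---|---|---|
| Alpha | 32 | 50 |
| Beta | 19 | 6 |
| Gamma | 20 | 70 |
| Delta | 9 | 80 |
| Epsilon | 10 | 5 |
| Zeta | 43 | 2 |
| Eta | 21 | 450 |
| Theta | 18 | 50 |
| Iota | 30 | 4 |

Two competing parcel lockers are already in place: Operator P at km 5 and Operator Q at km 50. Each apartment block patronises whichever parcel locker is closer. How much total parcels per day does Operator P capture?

661

The indifferent point is the midpoint (5+50)/2 = 27.5; apartment blocks left of it (closer to Operator P at 5) go to Operator P, those right go to Operator Q.
  Delta at 9 (w=80) → Operator P
  Epsilon at 10 (w=5) → Operator P
  Theta at 18 (w=50) → Operator P
  Beta at 19 (w=6) → Operator P
  Gamma at 20 (w=70) → Operator P
  Eta at 21 (w=450) → Operator P
  Iota at 30 (w=4) → Operator Q
  Alpha at 32 (w=50) → Operator Q
  Zeta at 43 (w=2) → Operator Q
Operator P captures 661; Operator Q captures 56.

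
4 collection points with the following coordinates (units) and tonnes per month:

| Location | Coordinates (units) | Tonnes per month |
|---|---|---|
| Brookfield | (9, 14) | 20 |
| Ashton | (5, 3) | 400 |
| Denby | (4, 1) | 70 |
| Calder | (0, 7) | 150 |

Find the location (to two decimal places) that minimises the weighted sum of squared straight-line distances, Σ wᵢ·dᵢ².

(3.84, 4.06)

The minimiser of Σwᵢ‖p−pᵢ‖² is the weighted centroid p* = (Σwᵢpᵢ)/(Σwᵢ).
Σwᵢ = 640.
Σwᵢxᵢ = 20·9 + 400·5 + 70·4 + 150·0 = 2460.
Σwᵢyᵢ = 20·14 + 400·3 + 70·1 + 150·7 = 2600.
x* = 2460/640 = 3.84, y* = 2600/640 = 4.06.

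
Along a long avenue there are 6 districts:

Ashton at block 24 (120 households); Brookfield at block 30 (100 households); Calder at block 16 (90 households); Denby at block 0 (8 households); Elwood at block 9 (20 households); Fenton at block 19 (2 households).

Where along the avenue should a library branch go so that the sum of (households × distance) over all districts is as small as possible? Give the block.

For a sum of weighted absolute distances on a line, the optimum is the weighted median (not the mean). Total weight W = 340; half-weight = 170.
Sort by position and accumulate weight:
  block 0 (Denby, w=8) → cum 8
  block 9 (Elwood, w=20) → cum 28
  block 16 (Calder, w=90) → cum 118
  block 19 (Fenton, w=2) → cum 120
  block 24 (Ashton, w=120) → cum 240  ≥ 170 → median here
  block 30 (Brookfield, w=100) → cum 340
Optimal location: block 24.

x = 24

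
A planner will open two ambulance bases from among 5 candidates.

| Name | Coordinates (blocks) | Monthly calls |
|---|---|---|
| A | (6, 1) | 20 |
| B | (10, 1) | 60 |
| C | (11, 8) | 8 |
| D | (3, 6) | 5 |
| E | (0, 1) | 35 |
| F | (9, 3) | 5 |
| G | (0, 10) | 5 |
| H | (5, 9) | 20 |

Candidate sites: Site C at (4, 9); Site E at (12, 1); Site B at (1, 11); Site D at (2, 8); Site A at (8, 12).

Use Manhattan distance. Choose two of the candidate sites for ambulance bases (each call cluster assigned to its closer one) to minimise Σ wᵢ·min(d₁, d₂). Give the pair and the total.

{Site E, Site D}, total 759

Evaluate every pair (each demand assigned to the nearer of the two):
  {Site E, Site D}: total = 759
  {Site C, Site E}: total = 814
  {Site E, Site B}: total = 879
  {Site E, Site A}: total = 966
  {Site C, Site D}: total = 1529
  {Site D, Site A}: total = 1536
  {Site C, Site A}: total = 1571
  {Site C, Site B}: total = 1594
  {Site B, Site D}: total = 1672
  {Site B, Site A}: total = 1696
Best pair: {Site E, Site D} with total 759.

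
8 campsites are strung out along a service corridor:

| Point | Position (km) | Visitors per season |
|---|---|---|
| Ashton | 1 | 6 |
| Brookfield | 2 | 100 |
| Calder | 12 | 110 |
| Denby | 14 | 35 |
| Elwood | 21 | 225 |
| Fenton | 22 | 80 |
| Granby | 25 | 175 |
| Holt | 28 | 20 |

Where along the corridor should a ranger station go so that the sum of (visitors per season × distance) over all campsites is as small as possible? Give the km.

For a sum of weighted absolute distances on a line, the optimum is the weighted median (not the mean). Total weight W = 751; half-weight = 375.5.
Sort by position and accumulate weight:
  km 1 (Ashton, w=6) → cum 6
  km 2 (Brookfield, w=100) → cum 106
  km 12 (Calder, w=110) → cum 216
  km 14 (Denby, w=35) → cum 251
  km 21 (Elwood, w=225) → cum 476  ≥ 375.5 → median here
  km 22 (Fenton, w=80) → cum 556
  km 25 (Granby, w=175) → cum 731
  km 28 (Holt, w=20) → cum 751
Optimal location: km 21.

x = 21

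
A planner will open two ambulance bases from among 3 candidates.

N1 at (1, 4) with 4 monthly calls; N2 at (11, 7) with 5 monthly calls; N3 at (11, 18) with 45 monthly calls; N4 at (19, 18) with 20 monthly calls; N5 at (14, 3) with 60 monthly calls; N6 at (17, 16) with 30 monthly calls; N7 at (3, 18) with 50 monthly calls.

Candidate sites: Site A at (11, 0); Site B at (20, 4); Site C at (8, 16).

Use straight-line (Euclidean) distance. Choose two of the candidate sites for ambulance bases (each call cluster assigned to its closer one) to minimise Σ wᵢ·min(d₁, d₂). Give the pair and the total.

Evaluate every pair (each demand assigned to the nearer of the two):
  {Site A, Site C}: total = 1257.8
  {Site B, Site C}: total = 1393.1
  {Site A, Site B}: total = 2718.3
Best pair: {Site A, Site C} with total 1257.8.

{Site A, Site C}, total 1257.8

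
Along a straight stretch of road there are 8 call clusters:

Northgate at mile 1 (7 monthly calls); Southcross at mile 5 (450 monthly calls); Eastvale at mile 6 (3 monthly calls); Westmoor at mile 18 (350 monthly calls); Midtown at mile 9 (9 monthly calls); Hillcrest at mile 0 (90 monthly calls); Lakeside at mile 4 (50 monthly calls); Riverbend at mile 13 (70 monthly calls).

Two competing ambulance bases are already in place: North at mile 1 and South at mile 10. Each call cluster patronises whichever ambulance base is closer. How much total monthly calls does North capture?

597

The indifferent point is the midpoint (1+10)/2 = 5.5; call clusters left of it (closer to North at 1) go to North, those right go to South.
  Hillcrest at 0 (w=90) → North
  Northgate at 1 (w=7) → North
  Lakeside at 4 (w=50) → North
  Southcross at 5 (w=450) → North
  Eastvale at 6 (w=3) → South
  Midtown at 9 (w=9) → South
  Riverbend at 13 (w=70) → South
  Westmoor at 18 (w=350) → South
North captures 597; South captures 432.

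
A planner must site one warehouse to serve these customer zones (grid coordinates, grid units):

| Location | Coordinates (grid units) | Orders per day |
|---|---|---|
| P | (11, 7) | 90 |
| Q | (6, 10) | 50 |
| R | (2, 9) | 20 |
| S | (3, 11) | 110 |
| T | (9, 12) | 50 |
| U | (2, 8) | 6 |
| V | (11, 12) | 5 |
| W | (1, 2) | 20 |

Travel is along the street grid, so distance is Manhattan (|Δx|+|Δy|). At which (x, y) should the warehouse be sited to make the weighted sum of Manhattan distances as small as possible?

(6, 10)

Manhattan distance separates: Σwᵢ(|x−xᵢ|+|y−yᵢ|) = Σwᵢ|x−xᵢ| + Σwᵢ|y−yᵢ|, so x and y are optimised independently as 1-D weighted medians.
Total weight W = 351; half = 175.5.
x-coordinate, sorted with cumulative weight:
  x=1 (W, w=20) cum 20
  x=2 (R, w=20) cum 40
  x=2 (U, w=6) cum 46
  x=3 (S, w=110) cum 156
  x=6 (Q, w=50) cum 206  ← median
  x=9 (T, w=50) cum 256
  x=11 (P, w=90) cum 346
  x=11 (V, w=5) cum 351
⇒ x* = 6
y-coordinate, sorted with cumulative weight:
  y=2 (W, w=20) cum 20
  y=7 (P, w=90) cum 110
  y=8 (U, w=6) cum 116
  y=9 (R, w=20) cum 136
  y=10 (Q, w=50) cum 186  ← median
  y=11 (S, w=110) cum 296
  y=12 (T, w=50) cum 346
  y=12 (V, w=5) cum 351
⇒ y* = 10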